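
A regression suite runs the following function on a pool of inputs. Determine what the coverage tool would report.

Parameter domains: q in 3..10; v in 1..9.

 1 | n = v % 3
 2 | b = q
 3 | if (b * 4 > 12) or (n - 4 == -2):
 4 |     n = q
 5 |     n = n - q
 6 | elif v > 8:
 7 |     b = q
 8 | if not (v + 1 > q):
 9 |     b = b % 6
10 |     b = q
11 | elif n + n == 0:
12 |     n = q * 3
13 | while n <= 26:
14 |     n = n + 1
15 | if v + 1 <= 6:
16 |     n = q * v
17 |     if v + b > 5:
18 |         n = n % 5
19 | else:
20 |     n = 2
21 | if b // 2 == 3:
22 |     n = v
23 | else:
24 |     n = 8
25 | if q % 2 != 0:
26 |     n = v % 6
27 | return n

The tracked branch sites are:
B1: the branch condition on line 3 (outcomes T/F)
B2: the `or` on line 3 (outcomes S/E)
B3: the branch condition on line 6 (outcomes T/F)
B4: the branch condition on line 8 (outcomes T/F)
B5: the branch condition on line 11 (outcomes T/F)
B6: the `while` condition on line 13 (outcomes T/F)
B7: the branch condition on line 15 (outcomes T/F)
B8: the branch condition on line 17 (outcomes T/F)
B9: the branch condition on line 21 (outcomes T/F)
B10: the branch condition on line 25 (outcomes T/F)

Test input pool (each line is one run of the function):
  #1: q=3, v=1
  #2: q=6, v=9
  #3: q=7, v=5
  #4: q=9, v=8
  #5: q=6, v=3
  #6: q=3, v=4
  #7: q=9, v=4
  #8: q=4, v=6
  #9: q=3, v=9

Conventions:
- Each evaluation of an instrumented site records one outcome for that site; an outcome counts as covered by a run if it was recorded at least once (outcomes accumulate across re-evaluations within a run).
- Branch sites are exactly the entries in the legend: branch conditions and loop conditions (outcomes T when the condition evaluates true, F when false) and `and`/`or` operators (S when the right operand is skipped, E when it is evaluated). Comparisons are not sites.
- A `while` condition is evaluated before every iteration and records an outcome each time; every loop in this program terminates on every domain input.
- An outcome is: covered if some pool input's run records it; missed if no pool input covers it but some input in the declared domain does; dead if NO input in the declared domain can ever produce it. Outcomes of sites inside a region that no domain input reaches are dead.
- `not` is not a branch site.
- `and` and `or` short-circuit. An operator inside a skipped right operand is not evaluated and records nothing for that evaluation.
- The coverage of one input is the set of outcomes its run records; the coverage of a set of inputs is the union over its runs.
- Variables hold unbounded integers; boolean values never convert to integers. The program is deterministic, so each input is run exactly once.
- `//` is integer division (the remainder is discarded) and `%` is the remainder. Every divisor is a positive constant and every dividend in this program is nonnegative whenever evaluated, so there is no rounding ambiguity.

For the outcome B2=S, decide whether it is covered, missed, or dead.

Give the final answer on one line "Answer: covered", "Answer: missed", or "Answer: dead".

B2=S is recorded by pool input(s) 2, 3, 4, 5, 7, 8 -> covered

Answer: covered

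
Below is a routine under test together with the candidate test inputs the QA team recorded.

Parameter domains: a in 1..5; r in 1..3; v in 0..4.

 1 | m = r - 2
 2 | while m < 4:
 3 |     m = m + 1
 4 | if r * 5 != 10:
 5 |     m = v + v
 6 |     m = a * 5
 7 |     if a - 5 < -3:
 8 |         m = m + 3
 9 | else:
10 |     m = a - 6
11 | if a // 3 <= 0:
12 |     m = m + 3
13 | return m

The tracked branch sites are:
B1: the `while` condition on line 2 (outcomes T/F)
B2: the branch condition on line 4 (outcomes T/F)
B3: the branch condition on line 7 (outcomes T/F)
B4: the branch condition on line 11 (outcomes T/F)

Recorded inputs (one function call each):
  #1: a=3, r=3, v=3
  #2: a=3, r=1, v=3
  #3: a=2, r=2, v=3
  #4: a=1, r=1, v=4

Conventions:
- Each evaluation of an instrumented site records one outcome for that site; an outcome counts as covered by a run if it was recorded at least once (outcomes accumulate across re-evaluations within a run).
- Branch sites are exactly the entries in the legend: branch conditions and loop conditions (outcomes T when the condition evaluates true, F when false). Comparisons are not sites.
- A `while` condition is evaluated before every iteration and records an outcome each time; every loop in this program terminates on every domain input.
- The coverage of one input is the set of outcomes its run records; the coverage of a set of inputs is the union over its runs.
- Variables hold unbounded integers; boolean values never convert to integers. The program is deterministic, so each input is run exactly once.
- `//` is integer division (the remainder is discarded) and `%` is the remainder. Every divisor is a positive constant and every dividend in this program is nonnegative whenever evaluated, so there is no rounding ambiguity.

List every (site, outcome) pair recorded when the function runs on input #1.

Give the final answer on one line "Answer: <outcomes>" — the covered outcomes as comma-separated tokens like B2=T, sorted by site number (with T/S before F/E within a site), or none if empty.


Simulating input #1 (a=3, r=3, v=3) step by step:
  B1->T, B1->T, B1->T, B1->F, B2->T, B3->F, B4->F
collecting distinct outcomes: B1=T, B1=F, B2=T, B3=F, B4=F
Answer: B1=T, B1=F, B2=T, B3=F, B4=F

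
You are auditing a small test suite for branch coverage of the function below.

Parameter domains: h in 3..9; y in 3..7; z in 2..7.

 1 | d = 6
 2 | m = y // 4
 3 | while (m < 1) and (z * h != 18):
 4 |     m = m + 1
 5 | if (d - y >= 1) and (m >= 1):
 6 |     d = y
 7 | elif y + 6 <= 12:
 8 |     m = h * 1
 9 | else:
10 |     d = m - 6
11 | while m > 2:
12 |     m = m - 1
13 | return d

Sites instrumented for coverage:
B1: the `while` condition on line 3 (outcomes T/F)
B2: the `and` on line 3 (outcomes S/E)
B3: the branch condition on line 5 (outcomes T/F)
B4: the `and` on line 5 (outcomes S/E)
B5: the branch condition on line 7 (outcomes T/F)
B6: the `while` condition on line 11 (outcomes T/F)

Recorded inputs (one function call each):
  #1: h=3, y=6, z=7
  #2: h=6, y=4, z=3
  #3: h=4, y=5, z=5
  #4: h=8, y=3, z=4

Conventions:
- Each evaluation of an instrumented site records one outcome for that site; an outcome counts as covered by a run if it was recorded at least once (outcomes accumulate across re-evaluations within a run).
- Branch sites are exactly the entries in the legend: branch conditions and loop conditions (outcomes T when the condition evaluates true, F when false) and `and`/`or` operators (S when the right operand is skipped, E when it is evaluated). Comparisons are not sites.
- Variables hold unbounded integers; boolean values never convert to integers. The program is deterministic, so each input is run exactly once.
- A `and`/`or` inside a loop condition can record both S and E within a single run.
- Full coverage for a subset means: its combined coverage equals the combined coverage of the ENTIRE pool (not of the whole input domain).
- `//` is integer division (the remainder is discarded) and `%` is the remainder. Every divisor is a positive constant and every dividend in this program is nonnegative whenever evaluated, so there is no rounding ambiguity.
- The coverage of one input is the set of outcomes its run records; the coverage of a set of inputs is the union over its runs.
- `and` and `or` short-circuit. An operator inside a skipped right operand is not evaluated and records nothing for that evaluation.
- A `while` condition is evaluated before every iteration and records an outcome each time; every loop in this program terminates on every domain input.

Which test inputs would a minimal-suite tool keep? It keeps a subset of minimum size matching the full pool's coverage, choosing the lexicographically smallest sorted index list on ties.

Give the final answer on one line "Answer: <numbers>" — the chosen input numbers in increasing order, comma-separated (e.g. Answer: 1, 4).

input #1, h=3, y=6, z=7: events B2->S, B1->F, B4->S, B3->F, B5->T, B6->T, B6->F; outcomes B1=F, B2=S, B3=F, B4=S, B5=T, B6=T, B6=F
input #2, h=6, y=4, z=3: events B2->S, B1->F, B4->E, B3->T, B6->F; outcomes B1=F, B2=S, B3=T, B4=E, B6=F
input #3, h=4, y=5, z=5: events B2->S, B1->F, B4->E, B3->T, B6->F; outcomes B1=F, B2=S, B3=T, B4=E, B6=F
input #4, h=8, y=3, z=4: events B2->E, B1->T, B2->S, B1->F, B4->E, B3->T, B6->F; outcomes B1=T, B1=F, B2=S, B2=E, B3=T, B4=E, B6=F
pool-wide coverage (11 outcomes): B1=T, B1=F, B2=S, B2=E, B3=T, B3=F, B4=S, B4=E, B5=T, B6=T, B6=F
checked all size-1 subsets: none covers 11 outcomes (max 7/11)
size 2: inputs {1, 4} cover all 11 outcomes, and no lexicographically smaller subset of this size does

Answer: 1, 4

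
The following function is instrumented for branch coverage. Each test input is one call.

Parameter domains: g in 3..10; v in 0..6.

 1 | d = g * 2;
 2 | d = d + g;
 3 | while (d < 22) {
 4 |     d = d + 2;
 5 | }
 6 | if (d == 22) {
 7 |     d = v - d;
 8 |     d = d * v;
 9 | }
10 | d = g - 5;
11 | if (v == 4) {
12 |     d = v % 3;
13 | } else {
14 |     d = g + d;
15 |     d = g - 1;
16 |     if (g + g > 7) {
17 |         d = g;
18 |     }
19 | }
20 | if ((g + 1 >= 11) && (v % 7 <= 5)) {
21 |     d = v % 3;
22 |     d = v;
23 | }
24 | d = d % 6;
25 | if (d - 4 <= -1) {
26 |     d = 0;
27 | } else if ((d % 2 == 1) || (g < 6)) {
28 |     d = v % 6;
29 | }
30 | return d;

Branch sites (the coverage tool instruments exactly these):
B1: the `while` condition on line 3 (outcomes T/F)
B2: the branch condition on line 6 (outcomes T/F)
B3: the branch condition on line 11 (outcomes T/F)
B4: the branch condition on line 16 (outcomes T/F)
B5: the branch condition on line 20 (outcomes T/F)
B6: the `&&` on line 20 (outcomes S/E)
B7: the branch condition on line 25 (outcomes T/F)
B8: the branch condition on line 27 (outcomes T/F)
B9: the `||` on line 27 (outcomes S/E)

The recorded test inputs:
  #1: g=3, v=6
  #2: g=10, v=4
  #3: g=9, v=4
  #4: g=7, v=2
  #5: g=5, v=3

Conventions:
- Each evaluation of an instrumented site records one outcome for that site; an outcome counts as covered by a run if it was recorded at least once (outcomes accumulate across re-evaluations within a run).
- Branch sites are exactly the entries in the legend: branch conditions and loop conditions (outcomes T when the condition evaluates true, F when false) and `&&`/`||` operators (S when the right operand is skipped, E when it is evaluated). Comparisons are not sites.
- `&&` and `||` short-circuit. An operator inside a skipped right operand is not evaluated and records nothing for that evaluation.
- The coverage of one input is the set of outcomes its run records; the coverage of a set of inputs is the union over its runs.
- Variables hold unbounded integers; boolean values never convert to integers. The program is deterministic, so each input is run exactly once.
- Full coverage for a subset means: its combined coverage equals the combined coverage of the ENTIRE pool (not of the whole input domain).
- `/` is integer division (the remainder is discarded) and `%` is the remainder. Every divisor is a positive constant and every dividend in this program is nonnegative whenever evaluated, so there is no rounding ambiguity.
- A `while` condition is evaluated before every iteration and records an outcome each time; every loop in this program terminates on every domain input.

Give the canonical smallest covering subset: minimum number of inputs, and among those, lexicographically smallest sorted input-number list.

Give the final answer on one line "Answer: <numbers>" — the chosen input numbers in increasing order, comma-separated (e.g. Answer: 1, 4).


#1 (g=3, v=6) -> B1->T, B1->T, B1->T, B1->T, B1->T, B1->T, B1->T, B1->F, B2->F, B3->F, B4->F, B6->S, B5->F, B7->T; covered: B1=T, B1=F, B2=F, B3=F, B4=F, B5=F, B6=S, B7=T
#2 (g=10, v=4) -> B1->F, B2->F, B3->T, B6->E, B5->T, B7->F, B9->E, B8->F; covered: B1=F, B2=F, B3=T, B5=T, B6=E, B7=F, B8=F, B9=E
#3 (g=9, v=4) -> B1->F, B2->F, B3->T, B6->S, B5->F, B7->T; covered: B1=F, B2=F, B3=T, B5=F, B6=S, B7=T
#4 (g=7, v=2) -> B1->T, B1->F, B2->F, B3->F, B4->T, B6->S, B5->F, B7->T; covered: B1=T, B1=F, B2=F, B3=F, B4=T, B5=F, B6=S, B7=T
#5 (g=5, v=3) -> B1->T, B1->T, B1->T, B1->T, B1->F, B2->F, B3->F, B4->T, B6->S, B5->F, B7->F, B9->S, B8->T; covered: B1=T, B1=F, B2=F, B3=F, B4=T, B5=F, B6=S, B7=F, B8=T, B9=S
together the pool reaches 17 outcomes: B1=T, B1=F, B2=F, B3=T, B3=F, B4=T, B4=F, B5=T, B5=F, B6=S, B6=E, B7=T, B7=F, B8=T, B8=F, B9=S, B9=E
size 1 is not enough: best union over all size-1 subsets is 10/17
size 2 is not enough: best union over all size-2 subsets is 15/17
size 3: inputs {1, 2, 5} cover all 17 outcomes, and no lexicographically smaller subset of this size does
Answer: 1, 2, 5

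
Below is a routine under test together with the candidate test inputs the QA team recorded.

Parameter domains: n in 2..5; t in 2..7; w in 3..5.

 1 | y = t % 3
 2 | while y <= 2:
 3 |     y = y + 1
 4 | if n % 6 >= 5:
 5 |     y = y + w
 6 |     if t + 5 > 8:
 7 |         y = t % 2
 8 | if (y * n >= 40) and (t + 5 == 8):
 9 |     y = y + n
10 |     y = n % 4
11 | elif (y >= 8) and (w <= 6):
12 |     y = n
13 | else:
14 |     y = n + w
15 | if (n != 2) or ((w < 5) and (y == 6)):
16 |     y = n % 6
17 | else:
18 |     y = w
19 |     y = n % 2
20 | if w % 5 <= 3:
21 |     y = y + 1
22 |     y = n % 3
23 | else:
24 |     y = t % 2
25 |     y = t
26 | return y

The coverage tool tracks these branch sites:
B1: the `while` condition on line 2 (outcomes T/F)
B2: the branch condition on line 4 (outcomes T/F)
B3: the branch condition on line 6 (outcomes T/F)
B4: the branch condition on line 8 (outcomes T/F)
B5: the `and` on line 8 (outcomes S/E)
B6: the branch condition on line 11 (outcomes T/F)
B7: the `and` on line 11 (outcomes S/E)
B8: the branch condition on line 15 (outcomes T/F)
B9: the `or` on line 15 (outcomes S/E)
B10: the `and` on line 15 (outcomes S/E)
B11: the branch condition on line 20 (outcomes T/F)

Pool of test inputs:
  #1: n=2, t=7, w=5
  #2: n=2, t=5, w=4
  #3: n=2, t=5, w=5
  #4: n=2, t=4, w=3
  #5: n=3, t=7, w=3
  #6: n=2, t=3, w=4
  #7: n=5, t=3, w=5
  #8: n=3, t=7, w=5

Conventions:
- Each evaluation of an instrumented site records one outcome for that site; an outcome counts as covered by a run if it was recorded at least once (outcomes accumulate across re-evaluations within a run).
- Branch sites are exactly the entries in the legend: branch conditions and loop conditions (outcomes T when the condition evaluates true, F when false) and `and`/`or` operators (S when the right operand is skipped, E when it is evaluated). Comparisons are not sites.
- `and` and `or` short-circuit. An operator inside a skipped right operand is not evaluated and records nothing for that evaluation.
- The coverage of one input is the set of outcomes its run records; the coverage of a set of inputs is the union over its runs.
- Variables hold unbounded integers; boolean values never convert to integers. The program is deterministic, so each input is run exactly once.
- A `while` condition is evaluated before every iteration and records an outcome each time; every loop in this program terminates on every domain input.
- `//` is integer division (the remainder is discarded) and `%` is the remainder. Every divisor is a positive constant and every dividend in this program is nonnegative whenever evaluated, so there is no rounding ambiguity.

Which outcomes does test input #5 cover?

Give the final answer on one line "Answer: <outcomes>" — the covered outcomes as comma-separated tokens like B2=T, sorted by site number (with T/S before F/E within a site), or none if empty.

Tracing the run of input #5 (n=3, t=7, w=3):
  B1->T, B1->T, B1->F, B2->F, B5->S, B4->F, B7->S, B6->F, B9->S, B8->T
  B11->T
collecting distinct outcomes: B1=T, B1=F, B2=F, B4=F, B5=S, B6=F, B7=S, B8=T, B9=S, B11=T

Answer: B1=T, B1=F, B2=F, B4=F, B5=S, B6=F, B7=S, B8=T, B9=S, B11=T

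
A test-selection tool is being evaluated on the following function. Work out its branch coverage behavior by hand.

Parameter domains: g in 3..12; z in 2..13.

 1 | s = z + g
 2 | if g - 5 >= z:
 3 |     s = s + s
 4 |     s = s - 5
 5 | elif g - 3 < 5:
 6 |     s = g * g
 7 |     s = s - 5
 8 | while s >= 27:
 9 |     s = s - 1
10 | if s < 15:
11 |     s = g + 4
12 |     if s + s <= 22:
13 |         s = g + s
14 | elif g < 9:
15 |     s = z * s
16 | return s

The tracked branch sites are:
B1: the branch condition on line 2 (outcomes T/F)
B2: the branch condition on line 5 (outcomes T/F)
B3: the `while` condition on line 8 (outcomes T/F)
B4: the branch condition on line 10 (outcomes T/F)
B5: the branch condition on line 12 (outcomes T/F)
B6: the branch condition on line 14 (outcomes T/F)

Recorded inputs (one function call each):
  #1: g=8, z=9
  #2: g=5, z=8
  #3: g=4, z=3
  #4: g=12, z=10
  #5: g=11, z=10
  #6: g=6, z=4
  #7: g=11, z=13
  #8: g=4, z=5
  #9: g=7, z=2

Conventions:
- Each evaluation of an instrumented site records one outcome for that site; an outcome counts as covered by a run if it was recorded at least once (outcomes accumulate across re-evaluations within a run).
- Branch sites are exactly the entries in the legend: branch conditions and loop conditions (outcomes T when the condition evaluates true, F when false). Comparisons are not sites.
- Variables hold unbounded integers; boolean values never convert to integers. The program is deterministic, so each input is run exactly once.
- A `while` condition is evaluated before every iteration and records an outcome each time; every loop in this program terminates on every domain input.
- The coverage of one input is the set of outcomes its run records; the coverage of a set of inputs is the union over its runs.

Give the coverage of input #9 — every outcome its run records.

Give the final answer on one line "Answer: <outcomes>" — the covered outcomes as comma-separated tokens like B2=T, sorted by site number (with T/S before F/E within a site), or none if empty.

Simulating input #9 (g=7, z=2) step by step:
  B1->T, B3->F, B4->T, B5->T
deduplicating events, the covered set is: B1=T, B3=F, B4=T, B5=T

Answer: B1=T, B3=F, B4=T, B5=T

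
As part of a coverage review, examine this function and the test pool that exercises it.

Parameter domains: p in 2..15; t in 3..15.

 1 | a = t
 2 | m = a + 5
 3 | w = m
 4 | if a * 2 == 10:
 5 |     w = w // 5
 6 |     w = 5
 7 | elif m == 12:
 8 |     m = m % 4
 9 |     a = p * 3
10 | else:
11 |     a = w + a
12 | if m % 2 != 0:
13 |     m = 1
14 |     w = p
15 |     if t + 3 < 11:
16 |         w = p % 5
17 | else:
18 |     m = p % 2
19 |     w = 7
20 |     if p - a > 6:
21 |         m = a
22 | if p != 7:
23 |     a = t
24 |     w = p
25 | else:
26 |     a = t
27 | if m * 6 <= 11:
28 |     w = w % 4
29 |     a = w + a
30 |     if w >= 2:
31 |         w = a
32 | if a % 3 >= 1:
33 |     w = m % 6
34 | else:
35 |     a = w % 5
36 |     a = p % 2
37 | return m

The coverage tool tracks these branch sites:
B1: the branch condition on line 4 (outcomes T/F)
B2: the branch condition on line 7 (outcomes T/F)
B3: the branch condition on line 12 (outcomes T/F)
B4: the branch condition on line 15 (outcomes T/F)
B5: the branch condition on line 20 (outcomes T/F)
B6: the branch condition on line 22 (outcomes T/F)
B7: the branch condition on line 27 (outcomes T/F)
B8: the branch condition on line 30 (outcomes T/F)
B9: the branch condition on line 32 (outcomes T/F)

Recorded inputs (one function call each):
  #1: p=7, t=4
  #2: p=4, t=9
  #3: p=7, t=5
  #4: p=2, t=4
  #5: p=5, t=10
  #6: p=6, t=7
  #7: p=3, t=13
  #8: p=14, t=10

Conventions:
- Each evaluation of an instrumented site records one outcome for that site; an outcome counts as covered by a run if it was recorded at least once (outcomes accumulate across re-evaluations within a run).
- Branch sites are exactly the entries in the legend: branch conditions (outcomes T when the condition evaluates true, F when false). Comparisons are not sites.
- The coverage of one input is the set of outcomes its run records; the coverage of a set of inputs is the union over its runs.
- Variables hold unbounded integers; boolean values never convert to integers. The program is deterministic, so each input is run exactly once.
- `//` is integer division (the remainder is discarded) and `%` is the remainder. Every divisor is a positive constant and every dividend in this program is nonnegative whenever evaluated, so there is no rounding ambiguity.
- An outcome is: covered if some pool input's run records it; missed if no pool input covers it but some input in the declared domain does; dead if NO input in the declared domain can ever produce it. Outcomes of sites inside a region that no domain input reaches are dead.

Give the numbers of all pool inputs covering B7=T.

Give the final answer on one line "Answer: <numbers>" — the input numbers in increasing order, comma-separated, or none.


input #1 (p=7, t=4): records B7=T
input #2 (p=4, t=9): records B7=T
input #3 (p=7, t=5): records B7=T
input #4 (p=2, t=4): records B7=T
input #5 (p=5, t=10): records B7=T
input #6 (p=6, t=7): records B7=T
input #7 (p=3, t=13): records B7=T
input #8 (p=14, t=10): records B7=T
Answer: 1, 2, 3, 4, 5, 6, 7, 8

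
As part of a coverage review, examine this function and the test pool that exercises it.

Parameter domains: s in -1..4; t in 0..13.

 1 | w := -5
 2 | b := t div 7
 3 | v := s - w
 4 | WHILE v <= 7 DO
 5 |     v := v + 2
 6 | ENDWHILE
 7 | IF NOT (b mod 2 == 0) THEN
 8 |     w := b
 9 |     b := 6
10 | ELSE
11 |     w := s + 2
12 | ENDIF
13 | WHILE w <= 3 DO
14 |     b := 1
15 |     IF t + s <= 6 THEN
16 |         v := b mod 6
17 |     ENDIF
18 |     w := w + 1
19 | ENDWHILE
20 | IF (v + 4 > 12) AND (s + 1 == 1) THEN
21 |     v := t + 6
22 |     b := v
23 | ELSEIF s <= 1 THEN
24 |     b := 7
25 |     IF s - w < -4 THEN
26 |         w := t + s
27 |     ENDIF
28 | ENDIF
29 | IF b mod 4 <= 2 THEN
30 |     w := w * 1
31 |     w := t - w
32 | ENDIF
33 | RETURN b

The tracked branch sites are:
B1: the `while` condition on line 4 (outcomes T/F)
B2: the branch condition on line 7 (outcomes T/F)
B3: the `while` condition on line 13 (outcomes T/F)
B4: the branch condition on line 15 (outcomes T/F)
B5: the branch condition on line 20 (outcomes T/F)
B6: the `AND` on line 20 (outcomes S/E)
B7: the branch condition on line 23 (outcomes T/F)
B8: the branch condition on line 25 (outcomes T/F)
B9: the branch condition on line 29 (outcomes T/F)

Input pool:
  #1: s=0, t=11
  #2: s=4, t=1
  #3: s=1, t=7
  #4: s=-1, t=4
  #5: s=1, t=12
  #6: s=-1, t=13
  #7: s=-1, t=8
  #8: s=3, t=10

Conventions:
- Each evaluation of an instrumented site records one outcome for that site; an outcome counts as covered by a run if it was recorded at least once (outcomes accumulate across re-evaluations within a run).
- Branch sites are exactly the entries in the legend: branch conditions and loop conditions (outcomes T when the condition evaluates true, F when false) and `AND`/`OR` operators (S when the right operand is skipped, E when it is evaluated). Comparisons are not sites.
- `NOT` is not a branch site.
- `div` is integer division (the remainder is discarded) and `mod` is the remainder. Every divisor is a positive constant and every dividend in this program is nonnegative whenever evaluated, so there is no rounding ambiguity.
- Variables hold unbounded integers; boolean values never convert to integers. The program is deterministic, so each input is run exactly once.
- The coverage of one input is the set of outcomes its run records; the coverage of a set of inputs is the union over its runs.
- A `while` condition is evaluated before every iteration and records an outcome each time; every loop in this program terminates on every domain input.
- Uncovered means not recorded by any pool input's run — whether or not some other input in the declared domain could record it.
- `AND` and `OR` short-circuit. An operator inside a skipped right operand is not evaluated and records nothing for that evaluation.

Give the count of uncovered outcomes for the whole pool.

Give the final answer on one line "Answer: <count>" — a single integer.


test 1 (s=0, t=11) hits B1=T, B1=F, B2=T, B3=T, B3=F, B4=F, B5=T, B6=E, B9=T
test 2 (s=4, t=1) hits B1=F, B2=F, B3=F, B5=F, B6=E, B7=F, B9=T
test 3 (s=1, t=7) hits B1=T, B1=F, B2=T, B3=T, B3=F, B4=F, B5=F, B6=S, B7=T, B8=F, B9=F
test 4 (s=-1, t=4) hits B1=T, B1=F, B2=F, B3=T, B3=F, B4=T, B5=F, B6=S, B7=T, B8=T, B9=F
test 5 (s=1, t=12) hits B1=T, B1=F, B2=T, B3=T, B3=F, B4=F, B5=F, B6=S, B7=T, B8=F, B9=F
test 6 (s=-1, t=13) hits B1=T, B1=F, B2=T, B3=T, B3=F, B4=F, B5=F, B6=S, B7=T, B8=T, B9=F
test 7 (s=-1, t=8) hits B1=T, B1=F, B2=T, B3=T, B3=F, B4=F, B5=F, B6=S, B7=T, B8=T, B9=F
test 8 (s=3, t=10) hits B1=F, B2=T, B3=T, B3=F, B4=F, B5=F, B6=S, B7=F, B9=T
union over the pool: B1=T, B1=F, B2=T, B2=F, B3=T, B3=F, B4=T, B4=F, B5=T, B5=F, B6=S, B6=E, B7=T, B7=F, B8=T, B8=F, B9=T, B9=F
uncovered (0 of 18): none
Answer: 0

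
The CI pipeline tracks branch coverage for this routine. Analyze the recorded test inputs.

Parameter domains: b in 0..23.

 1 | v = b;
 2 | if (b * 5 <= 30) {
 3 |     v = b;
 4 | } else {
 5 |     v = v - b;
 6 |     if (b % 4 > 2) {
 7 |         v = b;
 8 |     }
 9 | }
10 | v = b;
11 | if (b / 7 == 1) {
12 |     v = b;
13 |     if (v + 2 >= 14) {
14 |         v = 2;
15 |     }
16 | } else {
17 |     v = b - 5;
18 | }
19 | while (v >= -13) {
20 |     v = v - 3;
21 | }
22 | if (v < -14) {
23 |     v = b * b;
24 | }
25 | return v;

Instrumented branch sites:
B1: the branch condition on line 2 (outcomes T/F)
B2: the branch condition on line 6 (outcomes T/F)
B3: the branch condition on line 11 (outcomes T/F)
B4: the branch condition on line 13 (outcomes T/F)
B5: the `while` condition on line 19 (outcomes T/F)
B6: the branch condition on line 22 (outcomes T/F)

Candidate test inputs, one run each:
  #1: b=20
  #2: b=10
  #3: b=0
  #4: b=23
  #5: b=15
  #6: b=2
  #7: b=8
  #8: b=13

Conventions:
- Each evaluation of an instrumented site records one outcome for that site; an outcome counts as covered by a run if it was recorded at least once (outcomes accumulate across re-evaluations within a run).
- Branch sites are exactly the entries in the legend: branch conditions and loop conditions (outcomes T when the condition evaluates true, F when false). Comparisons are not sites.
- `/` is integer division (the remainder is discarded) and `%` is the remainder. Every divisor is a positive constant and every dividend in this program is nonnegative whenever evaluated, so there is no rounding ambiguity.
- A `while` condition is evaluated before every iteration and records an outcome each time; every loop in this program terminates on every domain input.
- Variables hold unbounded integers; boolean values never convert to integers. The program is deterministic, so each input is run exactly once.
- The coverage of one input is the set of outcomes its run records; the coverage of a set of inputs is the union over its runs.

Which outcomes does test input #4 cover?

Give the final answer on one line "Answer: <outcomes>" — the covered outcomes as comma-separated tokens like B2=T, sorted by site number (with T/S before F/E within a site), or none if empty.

Running input #4 (b=23), event by event:
  B1->F, B2->T, B3->F, B5->T, B5->T, B5->T, B5->T, B5->T, B5->T, B5->T
  B5->T, B5->T, B5->T, B5->T, B5->F, B6->T
collecting distinct outcomes: B1=F, B2=T, B3=F, B5=T, B5=F, B6=T

Answer: B1=F, B2=T, B3=F, B5=T, B5=F, B6=T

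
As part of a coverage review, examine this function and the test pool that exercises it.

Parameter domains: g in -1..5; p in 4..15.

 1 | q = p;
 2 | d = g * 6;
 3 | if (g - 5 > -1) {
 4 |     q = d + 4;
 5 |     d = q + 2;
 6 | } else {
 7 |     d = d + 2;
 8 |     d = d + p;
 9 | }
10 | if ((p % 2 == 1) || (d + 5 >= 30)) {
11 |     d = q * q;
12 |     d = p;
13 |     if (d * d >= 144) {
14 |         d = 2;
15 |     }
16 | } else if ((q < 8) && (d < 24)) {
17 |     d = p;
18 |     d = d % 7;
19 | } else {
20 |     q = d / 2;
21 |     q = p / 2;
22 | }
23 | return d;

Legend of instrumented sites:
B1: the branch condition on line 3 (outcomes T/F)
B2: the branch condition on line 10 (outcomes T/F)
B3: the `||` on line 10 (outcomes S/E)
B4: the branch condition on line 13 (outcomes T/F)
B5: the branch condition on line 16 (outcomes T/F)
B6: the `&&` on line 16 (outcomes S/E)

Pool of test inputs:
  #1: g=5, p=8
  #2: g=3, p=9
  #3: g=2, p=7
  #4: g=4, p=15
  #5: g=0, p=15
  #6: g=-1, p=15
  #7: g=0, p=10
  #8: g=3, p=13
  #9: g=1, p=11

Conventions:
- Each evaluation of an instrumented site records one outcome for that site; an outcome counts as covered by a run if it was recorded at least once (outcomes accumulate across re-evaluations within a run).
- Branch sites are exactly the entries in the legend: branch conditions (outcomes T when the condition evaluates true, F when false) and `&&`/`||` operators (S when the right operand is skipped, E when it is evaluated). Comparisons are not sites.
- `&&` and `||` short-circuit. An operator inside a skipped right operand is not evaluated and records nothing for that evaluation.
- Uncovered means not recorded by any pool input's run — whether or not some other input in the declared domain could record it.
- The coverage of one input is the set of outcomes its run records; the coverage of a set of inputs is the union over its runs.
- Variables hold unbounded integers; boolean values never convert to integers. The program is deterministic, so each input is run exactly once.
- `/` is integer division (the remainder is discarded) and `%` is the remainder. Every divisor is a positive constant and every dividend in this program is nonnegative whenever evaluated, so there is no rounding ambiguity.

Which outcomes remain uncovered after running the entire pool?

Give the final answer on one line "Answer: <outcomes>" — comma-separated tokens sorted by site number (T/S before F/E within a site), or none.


input #1 (g=5, p=8): events B1->T, B3->E, B2->T, B4->F; covers B1=T, B2=T, B3=E, B4=F
input #2 (g=3, p=9): events B1->F, B3->S, B2->T, B4->F; covers B1=F, B2=T, B3=S, B4=F
input #3 (g=2, p=7): events B1->F, B3->S, B2->T, B4->F; covers B1=F, B2=T, B3=S, B4=F
input #4 (g=4, p=15): events B1->F, B3->S, B2->T, B4->T; covers B1=F, B2=T, B3=S, B4=T
input #5 (g=0, p=15): events B1->F, B3->S, B2->T, B4->T; covers B1=F, B2=T, B3=S, B4=T
input #6 (g=-1, p=15): events B1->F, B3->S, B2->T, B4->T; covers B1=F, B2=T, B3=S, B4=T
input #7 (g=0, p=10): events B1->F, B3->E, B2->F, B6->S, B5->F; covers B1=F, B2=F, B3=E, B5=F, B6=S
input #8 (g=3, p=13): events B1->F, B3->S, B2->T, B4->T; covers B1=F, B2=T, B3=S, B4=T
input #9 (g=1, p=11): events B1->F, B3->S, B2->T, B4->F; covers B1=F, B2=T, B3=S, B4=F
union over the pool: B1=T, B1=F, B2=T, B2=F, B3=S, B3=E, B4=T, B4=F, B5=F, B6=S
uncovered (2 of 12): B5=T, B6=E
Answer: B5=T, B6=E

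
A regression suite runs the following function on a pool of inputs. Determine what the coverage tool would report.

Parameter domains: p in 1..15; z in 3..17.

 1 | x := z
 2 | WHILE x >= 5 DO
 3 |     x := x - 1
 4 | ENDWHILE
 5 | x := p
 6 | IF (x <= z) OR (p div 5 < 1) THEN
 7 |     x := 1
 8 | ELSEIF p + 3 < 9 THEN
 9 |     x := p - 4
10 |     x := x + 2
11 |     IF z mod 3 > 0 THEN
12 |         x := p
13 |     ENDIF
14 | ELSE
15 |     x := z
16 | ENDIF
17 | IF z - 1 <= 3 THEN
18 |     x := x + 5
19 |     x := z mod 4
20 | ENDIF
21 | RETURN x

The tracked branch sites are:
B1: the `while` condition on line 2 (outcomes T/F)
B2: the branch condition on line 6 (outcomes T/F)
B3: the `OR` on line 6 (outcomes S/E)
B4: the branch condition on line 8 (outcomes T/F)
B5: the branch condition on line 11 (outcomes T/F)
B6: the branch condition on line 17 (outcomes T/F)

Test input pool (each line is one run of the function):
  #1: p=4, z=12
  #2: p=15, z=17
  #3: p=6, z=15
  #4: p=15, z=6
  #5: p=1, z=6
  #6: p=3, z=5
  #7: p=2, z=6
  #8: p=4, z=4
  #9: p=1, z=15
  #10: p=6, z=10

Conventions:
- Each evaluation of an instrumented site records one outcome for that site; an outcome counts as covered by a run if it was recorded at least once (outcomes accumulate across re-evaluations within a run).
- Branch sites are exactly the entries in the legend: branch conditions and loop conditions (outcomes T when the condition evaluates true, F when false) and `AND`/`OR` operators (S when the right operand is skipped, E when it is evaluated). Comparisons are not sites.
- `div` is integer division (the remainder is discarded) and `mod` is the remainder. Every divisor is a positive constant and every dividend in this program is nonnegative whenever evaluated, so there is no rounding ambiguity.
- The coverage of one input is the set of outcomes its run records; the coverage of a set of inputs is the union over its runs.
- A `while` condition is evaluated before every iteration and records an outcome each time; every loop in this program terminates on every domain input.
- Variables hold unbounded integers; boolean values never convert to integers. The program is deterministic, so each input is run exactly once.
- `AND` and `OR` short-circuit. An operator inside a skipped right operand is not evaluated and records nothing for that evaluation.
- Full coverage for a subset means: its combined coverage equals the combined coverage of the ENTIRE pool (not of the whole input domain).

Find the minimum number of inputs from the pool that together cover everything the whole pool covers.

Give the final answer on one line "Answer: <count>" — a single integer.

test 1 (p=4, z=12) fires B1->T, B1->T, B1->T, B1->T, B1->T, B1->T, B1->T, B1->T, B1->F, B3->S, B2->T, B6->F; hits B1=T, B1=F, B2=T, B3=S, B6=F
test 2 (p=15, z=17) fires B1->T, B1->T, B1->T, B1->T, B1->T, B1->T, B1->T, B1->T, B1->T, B1->T, B1->T, B1->T, B1->T, B1->F, ...; hits B1=T, B1=F, B2=T, B3=S, B6=F
test 3 (p=6, z=15) fires B1->T, B1->T, B1->T, B1->T, B1->T, B1->T, B1->T, B1->T, B1->T, B1->T, B1->T, B1->F, B3->S, B2->T, ...; hits B1=T, B1=F, B2=T, B3=S, B6=F
test 4 (p=15, z=6) fires B1->T, B1->T, B1->F, B3->E, B2->F, B4->F, B6->F; hits B1=T, B1=F, B2=F, B3=E, B4=F, B6=F
test 5 (p=1, z=6) fires B1->T, B1->T, B1->F, B3->S, B2->T, B6->F; hits B1=T, B1=F, B2=T, B3=S, B6=F
test 6 (p=3, z=5) fires B1->T, B1->F, B3->S, B2->T, B6->F; hits B1=T, B1=F, B2=T, B3=S, B6=F
test 7 (p=2, z=6) fires B1->T, B1->T, B1->F, B3->S, B2->T, B6->F; hits B1=T, B1=F, B2=T, B3=S, B6=F
test 8 (p=4, z=4) fires B1->F, B3->S, B2->T, B6->T; hits B1=F, B2=T, B3=S, B6=T
test 9 (p=1, z=15) fires B1->T, B1->T, B1->T, B1->T, B1->T, B1->T, B1->T, B1->T, B1->T, B1->T, B1->T, B1->F, B3->S, B2->T, ...; hits B1=T, B1=F, B2=T, B3=S, B6=F
test 10 (p=6, z=10) fires B1->T, B1->T, B1->T, B1->T, B1->T, B1->T, B1->F, B3->S, B2->T, B6->F; hits B1=T, B1=F, B2=T, B3=S, B6=F
together the pool reaches 9 outcomes: B1=T, B1=F, B2=T, B2=F, B3=S, B3=E, B4=F, B6=T, B6=F
size 1 is not enough: best union over all size-1 subsets is 6/9
the canonical winner is {4, 8}: size 2, full 9-outcome coverage, earliest index list among size-2 covers

Answer: 2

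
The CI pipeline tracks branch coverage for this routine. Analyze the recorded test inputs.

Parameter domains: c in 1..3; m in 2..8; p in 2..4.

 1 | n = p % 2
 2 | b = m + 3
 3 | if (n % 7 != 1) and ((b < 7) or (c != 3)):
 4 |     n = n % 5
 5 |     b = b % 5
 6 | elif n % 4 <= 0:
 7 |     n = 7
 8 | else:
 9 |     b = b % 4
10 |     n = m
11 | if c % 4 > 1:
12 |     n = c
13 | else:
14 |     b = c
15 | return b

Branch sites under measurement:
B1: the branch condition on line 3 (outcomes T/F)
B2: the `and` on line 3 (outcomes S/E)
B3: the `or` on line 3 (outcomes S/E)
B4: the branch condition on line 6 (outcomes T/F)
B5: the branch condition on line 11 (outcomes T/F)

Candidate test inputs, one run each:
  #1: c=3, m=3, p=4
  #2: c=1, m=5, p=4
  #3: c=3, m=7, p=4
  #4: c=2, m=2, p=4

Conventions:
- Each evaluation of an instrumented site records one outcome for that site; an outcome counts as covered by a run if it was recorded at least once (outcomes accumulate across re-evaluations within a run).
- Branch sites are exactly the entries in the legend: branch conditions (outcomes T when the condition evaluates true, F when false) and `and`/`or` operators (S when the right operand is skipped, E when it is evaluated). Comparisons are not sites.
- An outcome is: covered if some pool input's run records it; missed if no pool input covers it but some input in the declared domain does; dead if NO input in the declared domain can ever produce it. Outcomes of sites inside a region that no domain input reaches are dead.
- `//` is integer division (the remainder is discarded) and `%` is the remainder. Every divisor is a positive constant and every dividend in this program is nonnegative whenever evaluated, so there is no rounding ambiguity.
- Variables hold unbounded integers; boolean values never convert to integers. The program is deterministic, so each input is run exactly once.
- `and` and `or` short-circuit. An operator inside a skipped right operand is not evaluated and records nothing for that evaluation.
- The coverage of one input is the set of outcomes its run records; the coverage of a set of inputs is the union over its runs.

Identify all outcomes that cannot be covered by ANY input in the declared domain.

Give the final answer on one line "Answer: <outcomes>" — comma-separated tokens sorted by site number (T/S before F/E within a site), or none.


checking every outcome against all 63 domain inputs:
  reachable outcomes have witnesses, e.g. B1=T (e.g. c=1, m=2, p=2), B1=F (e.g. c=1, m=2, p=3), B2=S (e.g. c=1, m=2, p=3), B2=E (e.g. c=1, m=2, p=2)
Answer: none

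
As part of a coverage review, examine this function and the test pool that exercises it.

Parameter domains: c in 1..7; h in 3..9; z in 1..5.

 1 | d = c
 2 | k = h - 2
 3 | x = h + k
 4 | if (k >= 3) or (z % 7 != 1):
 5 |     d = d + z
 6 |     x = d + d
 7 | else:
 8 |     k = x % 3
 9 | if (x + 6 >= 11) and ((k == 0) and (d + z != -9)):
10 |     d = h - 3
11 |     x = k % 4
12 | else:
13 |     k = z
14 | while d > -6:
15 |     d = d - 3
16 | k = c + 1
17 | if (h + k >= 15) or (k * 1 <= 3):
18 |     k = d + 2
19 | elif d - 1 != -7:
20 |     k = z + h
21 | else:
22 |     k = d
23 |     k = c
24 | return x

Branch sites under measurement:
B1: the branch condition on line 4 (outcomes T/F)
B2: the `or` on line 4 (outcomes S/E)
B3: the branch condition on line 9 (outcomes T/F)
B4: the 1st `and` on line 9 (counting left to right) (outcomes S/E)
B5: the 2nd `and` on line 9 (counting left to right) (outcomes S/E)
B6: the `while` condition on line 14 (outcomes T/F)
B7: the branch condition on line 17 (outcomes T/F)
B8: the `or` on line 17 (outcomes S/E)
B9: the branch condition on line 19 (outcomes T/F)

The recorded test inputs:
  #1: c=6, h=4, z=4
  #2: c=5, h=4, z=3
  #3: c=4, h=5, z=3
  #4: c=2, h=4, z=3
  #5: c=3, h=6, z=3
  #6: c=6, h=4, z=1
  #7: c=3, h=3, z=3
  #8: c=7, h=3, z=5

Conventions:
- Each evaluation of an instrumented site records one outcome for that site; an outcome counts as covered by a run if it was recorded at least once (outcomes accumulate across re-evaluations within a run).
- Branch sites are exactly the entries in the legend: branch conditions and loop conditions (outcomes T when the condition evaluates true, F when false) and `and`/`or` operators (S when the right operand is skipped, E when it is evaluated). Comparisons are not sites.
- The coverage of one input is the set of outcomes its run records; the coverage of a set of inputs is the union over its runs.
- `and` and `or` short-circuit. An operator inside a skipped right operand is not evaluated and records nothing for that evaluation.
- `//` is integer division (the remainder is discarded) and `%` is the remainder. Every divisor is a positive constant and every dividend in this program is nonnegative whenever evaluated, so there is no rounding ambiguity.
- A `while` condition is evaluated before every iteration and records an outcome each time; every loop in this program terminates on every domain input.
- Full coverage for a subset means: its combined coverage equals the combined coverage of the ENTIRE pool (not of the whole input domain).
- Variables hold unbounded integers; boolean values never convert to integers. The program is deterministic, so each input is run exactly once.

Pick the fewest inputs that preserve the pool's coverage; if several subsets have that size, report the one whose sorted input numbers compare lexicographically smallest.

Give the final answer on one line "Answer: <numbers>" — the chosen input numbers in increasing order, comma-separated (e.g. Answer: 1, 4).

run #1 (c=6, h=4, z=4) records B1=T, B2=E, B3=F, B4=E, B5=S, B6=T, B6=F, B7=F, B8=E, B9=T
run #2 (c=5, h=4, z=3) records B1=T, B2=E, B3=F, B4=E, B5=S, B6=T, B6=F, B7=F, B8=E, B9=T
run #3 (c=4, h=5, z=3) records B1=T, B2=S, B3=F, B4=E, B5=S, B6=T, B6=F, B7=F, B8=E, B9=T
run #4 (c=2, h=4, z=3) records B1=T, B2=E, B3=F, B4=E, B5=S, B6=T, B6=F, B7=T, B8=E
run #5 (c=3, h=6, z=3) records B1=T, B2=S, B3=F, B4=E, B5=S, B6=T, B6=F, B7=F, B8=E, B9=F
run #6 (c=6, h=4, z=1) records B1=F, B2=E, B3=T, B4=E, B5=E, B6=T, B6=F, B7=F, B8=E, B9=T
run #7 (c=3, h=3, z=3) records B1=T, B2=E, B3=F, B4=E, B5=S, B6=T, B6=F, B7=F, B8=E, B9=F
run #8 (c=7, h=3, z=5) records B1=T, B2=E, B3=F, B4=E, B5=S, B6=T, B6=F, B7=F, B8=E, B9=F
together the pool reaches 16 outcomes: B1=T, B1=F, B2=S, B2=E, B3=T, B3=F, B4=E, B5=S, B5=E, B6=T, B6=F, B7=T, B7=F, B8=E, B9=T, B9=F
checked all size-1 subsets: none covers 16 outcomes (max 10/16)
checked all size-2 subsets: none covers 16 outcomes (max 15/16)
at size 3, {4, 5, 6} reaches all 16 outcomes; every lexicographically earlier size-3 subset fails

Answer: 4, 5, 6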